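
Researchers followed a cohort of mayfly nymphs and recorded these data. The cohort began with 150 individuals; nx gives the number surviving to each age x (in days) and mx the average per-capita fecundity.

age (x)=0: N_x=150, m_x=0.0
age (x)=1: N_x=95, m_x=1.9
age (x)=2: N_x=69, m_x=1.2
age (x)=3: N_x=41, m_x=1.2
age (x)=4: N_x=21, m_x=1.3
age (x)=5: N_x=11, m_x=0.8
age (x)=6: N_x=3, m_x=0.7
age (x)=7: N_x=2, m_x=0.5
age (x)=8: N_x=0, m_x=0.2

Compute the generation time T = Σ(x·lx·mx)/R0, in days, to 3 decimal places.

1.895

lx = nx/n0 = nx/150: 1, 0.63333…, 0.46, 0.27333…, 0.14, 0.07333…, 0.02, 0.01333…, 0
lx·mx: 0, 1.203333…, 0.552, 0.328…, 0.182, 0.058667…, 0.014, 0.006667…, 0 → R0 = 2.344667…
x·lx·mx: 0, 1.203333…, 1.104, 0.984…, 0.728, 0.293333…, 0.084, 0.046667…, 0 → Σ = 4.443333…
T = 4.443333… / 2.344667… = 1.895081… → 1.895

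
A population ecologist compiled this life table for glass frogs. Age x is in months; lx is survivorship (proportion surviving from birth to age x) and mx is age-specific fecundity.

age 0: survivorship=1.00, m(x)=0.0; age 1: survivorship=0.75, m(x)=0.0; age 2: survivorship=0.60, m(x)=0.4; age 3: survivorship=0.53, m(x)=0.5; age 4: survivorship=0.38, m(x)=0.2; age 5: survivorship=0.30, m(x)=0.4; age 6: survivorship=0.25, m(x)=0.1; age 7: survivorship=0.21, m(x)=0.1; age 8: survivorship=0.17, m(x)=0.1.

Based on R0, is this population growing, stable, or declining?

declining

R0 = Σ lx·mx = 0 + 0 + 0.24 + 0.265 + 0.076 + 0.12 + 0.025 + 0.021 + 0.017 = 0.764
R0 < 1, so the population is declining.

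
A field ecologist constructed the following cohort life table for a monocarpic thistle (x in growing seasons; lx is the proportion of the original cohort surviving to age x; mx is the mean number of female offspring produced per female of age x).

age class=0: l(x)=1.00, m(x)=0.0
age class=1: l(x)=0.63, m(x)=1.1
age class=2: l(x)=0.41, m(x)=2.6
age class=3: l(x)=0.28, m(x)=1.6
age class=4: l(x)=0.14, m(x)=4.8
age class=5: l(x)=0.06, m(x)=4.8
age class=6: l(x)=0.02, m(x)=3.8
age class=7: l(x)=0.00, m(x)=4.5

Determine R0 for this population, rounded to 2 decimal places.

lx·mx by age: 0, 0.693, 1.066, 0.448, 0.672, 0.288, 0.076, 0
R0 = Σ lx·mx = 3.243 → 3.24

3.24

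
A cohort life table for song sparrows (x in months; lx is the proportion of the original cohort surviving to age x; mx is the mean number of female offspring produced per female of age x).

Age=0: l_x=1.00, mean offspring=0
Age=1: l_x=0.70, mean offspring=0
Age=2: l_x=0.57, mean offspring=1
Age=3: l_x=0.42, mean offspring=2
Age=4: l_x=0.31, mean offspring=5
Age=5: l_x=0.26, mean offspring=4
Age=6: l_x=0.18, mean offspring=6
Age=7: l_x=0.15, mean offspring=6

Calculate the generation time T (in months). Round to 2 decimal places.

lx·mx: 0, 0, 0.57, 0.84, 1.55, 1.04, 1.08, 0.9 → R0 = 5.98
x·lx·mx: 0, 0, 1.14, 2.52, 6.2, 5.2, 6.48, 6.3 → Σ = 27.84
T = 27.84 / 5.98 = 4.655518… → 4.66

4.66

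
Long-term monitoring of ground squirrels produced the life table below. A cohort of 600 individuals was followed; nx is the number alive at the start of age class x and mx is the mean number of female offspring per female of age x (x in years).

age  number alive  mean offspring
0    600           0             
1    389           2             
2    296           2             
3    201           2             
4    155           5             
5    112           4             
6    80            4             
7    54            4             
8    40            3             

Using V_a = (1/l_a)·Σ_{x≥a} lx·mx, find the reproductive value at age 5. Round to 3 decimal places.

lx = nx/n0 = nx/600: 1, 0.64833…, 0.49333…, 0.335, 0.25833…, 0.18667…, 0.13333…, 0.09, 0.06667…
lx·mx for x ≥ 5: 0.746667…, 0.533333…, 0.36, 0.2… → sum = 1.84…
V_5 = 1.84… / l_5 = 1.84… / 0.186667… = 9.857143… → 9.857

9.857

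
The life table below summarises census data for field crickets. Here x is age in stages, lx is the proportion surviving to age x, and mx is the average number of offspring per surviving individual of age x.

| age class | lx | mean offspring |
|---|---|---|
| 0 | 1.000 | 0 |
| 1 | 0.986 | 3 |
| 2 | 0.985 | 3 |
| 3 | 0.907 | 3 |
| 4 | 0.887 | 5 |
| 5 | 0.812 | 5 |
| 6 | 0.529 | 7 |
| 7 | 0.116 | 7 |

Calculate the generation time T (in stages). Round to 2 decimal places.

lx·mx: 0, 2.958, 2.955, 2.721, 4.435, 4.06, 3.703, 0.812 → R0 = 21.644
x·lx·mx: 0, 2.958, 5.91, 8.163, 17.74, 20.3, 22.218, 5.684 → Σ = 82.973
T = 82.973 / 21.644 = 3.833534… → 3.83

3.83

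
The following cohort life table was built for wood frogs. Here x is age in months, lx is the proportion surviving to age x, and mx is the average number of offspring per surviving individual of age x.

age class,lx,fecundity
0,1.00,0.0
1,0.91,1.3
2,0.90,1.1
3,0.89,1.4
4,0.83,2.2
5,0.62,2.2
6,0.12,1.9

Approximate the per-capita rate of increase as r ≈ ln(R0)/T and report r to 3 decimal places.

R0 = Σ lx·mx = 0 + 1.183 + 0.99 + 1.246 + 1.826 + 1.364 + 0.228 = 6.837
Σ x·lx·mx = 22.393; T = 22.393/6.837 = 3.27527…
r ≈ ln(R0)/T = ln(6.837)/3.27527… = 0.58693… → 0.587

0.587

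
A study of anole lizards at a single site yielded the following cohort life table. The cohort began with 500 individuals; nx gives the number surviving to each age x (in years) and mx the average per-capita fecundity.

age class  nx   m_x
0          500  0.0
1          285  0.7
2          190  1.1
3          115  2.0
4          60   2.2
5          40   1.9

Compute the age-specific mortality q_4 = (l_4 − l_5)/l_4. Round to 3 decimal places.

lx = nx/n0 = nx/500: 1, 0.57, 0.38, 0.23, 0.12, 0.08
q_4 = (l_4 − l_5) / l_4 = (0.12 − 0.08) / 0.12
     = 0.04 / 0.12 = 0.333333… → 0.333

0.333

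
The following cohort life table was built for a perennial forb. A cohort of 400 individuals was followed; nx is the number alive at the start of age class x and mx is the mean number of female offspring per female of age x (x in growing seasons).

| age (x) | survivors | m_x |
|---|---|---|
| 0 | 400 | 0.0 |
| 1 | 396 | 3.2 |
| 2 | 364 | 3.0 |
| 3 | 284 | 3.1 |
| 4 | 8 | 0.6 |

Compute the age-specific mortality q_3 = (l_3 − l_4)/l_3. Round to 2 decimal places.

lx = nx/n0 = nx/400: 1, 0.99, 0.91, 0.71, 0.02
q_3 = (l_3 − l_4) / l_3 = (0.71 − 0.02) / 0.71
     = 0.69 / 0.71 = 0.971831… → 0.97

0.97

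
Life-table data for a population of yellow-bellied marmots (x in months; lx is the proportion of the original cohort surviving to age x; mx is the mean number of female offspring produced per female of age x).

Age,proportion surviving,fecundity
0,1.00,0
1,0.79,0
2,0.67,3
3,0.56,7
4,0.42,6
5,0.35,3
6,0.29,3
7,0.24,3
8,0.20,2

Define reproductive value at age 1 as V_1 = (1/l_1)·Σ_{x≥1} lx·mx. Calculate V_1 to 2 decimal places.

14.54

lx·mx for x ≥ 1: 0, 2.01, 3.92, 2.52, 1.05, 0.87, 0.72, 0.4 → sum = 11.49
V_1 = 11.49 / l_1 = 11.49 / 0.79 = 14.544304… → 14.54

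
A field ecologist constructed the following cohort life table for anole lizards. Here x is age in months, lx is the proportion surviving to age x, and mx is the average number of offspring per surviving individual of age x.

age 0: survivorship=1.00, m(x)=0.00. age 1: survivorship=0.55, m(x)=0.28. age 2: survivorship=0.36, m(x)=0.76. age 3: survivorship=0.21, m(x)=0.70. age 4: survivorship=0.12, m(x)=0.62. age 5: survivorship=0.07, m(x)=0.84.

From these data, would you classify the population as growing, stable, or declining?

R0 = Σ lx·mx = 0 + 0.154 + 0.2736 + 0.147 + 0.0744 + 0.0588 = 0.7078
R0 < 1, so the population is declining.

declining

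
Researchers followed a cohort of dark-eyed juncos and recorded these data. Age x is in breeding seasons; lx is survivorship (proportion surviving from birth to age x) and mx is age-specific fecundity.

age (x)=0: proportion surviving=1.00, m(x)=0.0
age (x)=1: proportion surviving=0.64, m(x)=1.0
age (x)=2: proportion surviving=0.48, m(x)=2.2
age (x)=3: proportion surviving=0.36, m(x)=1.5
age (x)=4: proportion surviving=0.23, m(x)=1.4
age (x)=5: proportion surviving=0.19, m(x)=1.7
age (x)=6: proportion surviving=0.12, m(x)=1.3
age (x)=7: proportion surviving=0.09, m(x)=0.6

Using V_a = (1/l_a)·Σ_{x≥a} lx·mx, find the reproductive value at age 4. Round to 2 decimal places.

3.72

lx·mx for x ≥ 4: 0.322, 0.323, 0.156, 0.054 → sum = 0.855
V_4 = 0.855 / l_4 = 0.855 / 0.23 = 3.717391… → 3.72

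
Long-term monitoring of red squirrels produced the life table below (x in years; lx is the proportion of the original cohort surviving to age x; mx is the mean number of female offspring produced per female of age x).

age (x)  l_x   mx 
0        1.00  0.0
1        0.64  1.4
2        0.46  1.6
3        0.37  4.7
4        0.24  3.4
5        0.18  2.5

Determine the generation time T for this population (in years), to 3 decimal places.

lx·mx: 0, 0.896, 0.736, 1.739, 0.816, 0.45 → R0 = 4.637
x·lx·mx: 0, 0.896, 1.472, 5.217, 3.264, 2.25 → Σ = 13.099
T = 13.099 / 4.637 = 2.824887… → 2.825

2.825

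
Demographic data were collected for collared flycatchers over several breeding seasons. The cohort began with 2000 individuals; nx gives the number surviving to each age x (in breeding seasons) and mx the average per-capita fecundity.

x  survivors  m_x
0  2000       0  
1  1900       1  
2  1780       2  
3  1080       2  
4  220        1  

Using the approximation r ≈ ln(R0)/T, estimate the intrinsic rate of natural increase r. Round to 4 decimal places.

0.6539

lx = nx/n0 = nx/2000: 1, 0.95, 0.89, 0.54, 0.11
R0 = Σ lx·mx = 0 + 0.95 + 1.78 + 1.08 + 0.11 = 3.92
Σ x·lx·mx = 8.19; T = 8.19/3.92 = 2.08929…
r ≈ ln(R0)/T = ln(3.92)/2.08929… = 0.653856… → 0.6539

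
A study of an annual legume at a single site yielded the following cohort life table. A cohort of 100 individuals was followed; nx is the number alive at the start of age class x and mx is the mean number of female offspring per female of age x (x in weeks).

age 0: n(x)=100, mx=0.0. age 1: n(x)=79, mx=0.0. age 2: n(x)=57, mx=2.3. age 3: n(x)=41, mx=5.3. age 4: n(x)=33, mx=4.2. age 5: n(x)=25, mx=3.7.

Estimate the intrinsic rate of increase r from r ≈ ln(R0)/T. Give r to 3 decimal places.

0.527

lx = nx/n0 = nx/100: 1, 0.79, 0.57, 0.41, 0.33, 0.25
R0 = Σ lx·mx = 0 + 0 + 1.311 + 2.173 + 1.386 + 0.925 = 5.795
Σ x·lx·mx = 19.31; T = 19.31/5.795 = 3.33218…
r ≈ ln(R0)/T = ln(5.795)/3.33218… = 0.52728… → 0.527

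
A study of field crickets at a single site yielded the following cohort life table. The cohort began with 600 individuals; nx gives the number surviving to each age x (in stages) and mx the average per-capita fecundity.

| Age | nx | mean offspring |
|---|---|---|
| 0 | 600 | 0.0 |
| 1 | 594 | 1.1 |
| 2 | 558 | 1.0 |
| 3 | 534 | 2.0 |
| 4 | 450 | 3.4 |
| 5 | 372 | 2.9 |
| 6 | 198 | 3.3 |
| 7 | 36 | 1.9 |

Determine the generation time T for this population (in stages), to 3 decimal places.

lx = nx/n0 = nx/600: 1, 0.99, 0.93, 0.89, 0.75, 0.62, 0.33, 0.06
lx·mx: 0, 1.089, 0.93, 1.78, 2.55, 1.798, 1.089, 0.114 → R0 = 9.35
x·lx·mx: 0, 1.089, 1.86, 5.34, 10.2, 8.99, 6.534, 0.798 → Σ = 34.811
T = 34.811 / 9.35 = 3.723102… → 3.723

3.723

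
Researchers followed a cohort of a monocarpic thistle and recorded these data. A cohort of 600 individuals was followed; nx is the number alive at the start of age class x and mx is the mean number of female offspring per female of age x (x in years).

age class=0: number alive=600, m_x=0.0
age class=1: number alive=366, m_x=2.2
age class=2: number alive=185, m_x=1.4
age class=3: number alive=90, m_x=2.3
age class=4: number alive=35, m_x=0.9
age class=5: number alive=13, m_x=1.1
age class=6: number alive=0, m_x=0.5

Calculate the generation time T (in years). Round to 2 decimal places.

lx = nx/n0 = nx/600: 1, 0.61, 0.30833…, 0.15, 0.05833…, 0.02167…, 0
lx·mx: 0, 1.342, 0.431667…, 0.345, 0.0525…, 0.023833…, 0 → R0 = 2.195…
x·lx·mx: 0, 1.342, 0.863333…, 1.035, 0.21…, 0.119167…, 0 → Σ = 3.5695…
T = 3.5695… / 2.195… = 1.626196… → 1.63

1.63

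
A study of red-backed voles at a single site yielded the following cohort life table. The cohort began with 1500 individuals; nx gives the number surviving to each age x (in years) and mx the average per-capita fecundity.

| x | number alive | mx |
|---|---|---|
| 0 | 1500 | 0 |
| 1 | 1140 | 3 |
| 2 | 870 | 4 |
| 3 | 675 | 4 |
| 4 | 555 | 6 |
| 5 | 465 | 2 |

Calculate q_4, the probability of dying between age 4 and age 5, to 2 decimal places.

0.16

lx = nx/n0 = nx/1500: 1, 0.76, 0.58, 0.45, 0.37, 0.31
q_4 = (l_4 − l_5) / l_4 = (0.37 − 0.31) / 0.37
     = 0.06 / 0.37 = 0.162162… → 0.16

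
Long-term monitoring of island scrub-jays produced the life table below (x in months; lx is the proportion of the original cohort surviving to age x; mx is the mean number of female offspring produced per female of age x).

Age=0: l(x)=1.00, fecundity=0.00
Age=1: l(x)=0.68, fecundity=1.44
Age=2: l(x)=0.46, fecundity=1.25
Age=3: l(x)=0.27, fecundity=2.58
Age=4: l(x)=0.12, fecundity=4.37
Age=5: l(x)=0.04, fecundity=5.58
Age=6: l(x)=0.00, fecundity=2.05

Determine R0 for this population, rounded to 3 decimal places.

2.998

lx·mx by age: 0, 0.9792, 0.575, 0.6966, 0.5244, 0.2232, 0
R0 = Σ lx·mx = 2.9984 → 2.998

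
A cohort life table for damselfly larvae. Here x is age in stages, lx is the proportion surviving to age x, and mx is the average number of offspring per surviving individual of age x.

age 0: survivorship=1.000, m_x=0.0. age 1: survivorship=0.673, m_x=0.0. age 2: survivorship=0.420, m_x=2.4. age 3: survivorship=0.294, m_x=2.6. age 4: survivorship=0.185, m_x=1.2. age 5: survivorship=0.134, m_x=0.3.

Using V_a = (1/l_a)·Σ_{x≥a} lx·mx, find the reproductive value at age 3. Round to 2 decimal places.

3.49

lx·mx for x ≥ 3: 0.7644, 0.222, 0.0402 → sum = 1.0266
V_3 = 1.0266 / l_3 = 1.0266 / 0.294 = 3.491837… → 3.49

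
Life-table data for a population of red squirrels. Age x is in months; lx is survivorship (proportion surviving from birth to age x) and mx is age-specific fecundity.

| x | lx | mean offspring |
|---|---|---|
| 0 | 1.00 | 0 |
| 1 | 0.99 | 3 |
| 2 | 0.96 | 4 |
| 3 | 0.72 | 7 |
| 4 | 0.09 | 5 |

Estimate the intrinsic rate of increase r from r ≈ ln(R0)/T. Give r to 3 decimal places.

1.120

R0 = Σ lx·mx = 0 + 2.97 + 3.84 + 5.04 + 0.45 = 12.3
Σ x·lx·mx = 27.57; T = 27.57/12.3 = 2.24146…
r ≈ ln(R0)/T = ln(12.3)/2.24146… = 1.11963… → 1.120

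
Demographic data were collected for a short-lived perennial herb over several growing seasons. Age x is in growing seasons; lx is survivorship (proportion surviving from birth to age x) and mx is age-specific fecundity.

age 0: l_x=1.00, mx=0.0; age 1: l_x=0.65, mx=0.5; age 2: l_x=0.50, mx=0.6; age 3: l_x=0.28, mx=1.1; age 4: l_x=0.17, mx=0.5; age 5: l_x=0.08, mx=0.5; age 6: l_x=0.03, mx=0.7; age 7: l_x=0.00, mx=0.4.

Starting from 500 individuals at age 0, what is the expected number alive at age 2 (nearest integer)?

250

Expected survivors = N0 · l_2 = 500 × 0.50 = 250 → 250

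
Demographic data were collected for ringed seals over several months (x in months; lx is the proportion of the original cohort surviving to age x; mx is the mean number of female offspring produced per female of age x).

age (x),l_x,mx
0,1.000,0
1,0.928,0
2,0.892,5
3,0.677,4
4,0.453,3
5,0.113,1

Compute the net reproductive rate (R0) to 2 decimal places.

lx·mx by age: 0, 0, 4.46, 2.708, 1.359, 0.113
R0 = Σ lx·mx = 8.64 → 8.64

8.64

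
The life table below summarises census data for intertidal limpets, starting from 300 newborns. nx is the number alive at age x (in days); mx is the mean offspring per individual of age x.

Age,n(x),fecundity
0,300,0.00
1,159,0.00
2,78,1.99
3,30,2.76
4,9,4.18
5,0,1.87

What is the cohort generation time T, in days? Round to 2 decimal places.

lx = nx/n0 = nx/300: 1, 0.53, 0.26, 0.1, 0.03, 0
lx·mx: 0, 0, 0.5174, 0.276, 0.1254, 0 → R0 = 0.9188
x·lx·mx: 0, 0, 1.0348, 0.828, 0.5016, 0 → Σ = 2.3644
T = 2.3644 / 0.9188 = 2.573357… → 2.57

2.57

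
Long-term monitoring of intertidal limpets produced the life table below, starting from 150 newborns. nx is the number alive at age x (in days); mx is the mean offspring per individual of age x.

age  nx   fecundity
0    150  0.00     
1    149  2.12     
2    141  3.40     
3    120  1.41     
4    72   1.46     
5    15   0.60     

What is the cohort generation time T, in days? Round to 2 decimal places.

lx = nx/n0 = nx/150: 1, 0.99333…, 0.94, 0.8, 0.48, 0.1
lx·mx: 0, 2.105867…, 3.196, 1.128, 0.7008, 0.06 → R0 = 7.190667…
x·lx·mx: 0, 2.105867…, 6.392, 3.384, 2.8032, 0.3 → Σ = 14.985067…
T = 14.985067… / 7.190667… = 2.083961… → 2.08

2.08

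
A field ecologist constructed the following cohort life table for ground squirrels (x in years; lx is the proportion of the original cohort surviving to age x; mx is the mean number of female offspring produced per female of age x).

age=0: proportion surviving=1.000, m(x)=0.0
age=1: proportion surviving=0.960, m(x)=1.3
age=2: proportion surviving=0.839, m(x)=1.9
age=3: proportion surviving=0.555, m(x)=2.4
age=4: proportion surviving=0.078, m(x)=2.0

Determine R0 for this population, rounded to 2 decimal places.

lx·mx by age: 0, 1.248, 1.5941, 1.332, 0.156
R0 = Σ lx·mx = 4.3301 → 4.33

4.33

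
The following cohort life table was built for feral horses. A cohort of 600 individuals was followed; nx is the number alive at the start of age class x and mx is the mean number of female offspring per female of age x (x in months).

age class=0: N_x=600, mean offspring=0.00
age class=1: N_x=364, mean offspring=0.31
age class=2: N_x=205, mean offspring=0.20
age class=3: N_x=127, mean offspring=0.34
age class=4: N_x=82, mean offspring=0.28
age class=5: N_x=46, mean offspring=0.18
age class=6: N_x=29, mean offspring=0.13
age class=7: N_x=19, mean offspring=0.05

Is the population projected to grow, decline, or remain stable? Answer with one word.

lx = nx/n0 = nx/600: 1, 0.60667…, 0.34167…, 0.21167…, 0.13667…, 0.07667…, 0.04833…, 0.03167…
R0 = Σ lx·mx = 0 + 0.188067… + 0.068333… + 0.071967… + 0.038267… + 0.0138… + 0.006283… + 0.001583… = 0.3883…
R0 < 1, so the population is declining.

declining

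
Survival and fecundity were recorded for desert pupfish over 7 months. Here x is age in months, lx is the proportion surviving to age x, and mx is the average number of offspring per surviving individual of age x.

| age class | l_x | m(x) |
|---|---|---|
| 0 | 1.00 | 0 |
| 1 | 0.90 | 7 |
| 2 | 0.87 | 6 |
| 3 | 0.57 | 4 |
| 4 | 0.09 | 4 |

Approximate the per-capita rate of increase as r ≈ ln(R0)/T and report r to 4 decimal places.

1.5000

R0 = Σ lx·mx = 0 + 6.3 + 5.22 + 2.28 + 0.36 = 14.16
Σ x·lx·mx = 25.02; T = 25.02/14.16 = 1.76695…
r ≈ ln(R0)/T = ln(14.16)/1.76695… = 1.499999… → 1.5000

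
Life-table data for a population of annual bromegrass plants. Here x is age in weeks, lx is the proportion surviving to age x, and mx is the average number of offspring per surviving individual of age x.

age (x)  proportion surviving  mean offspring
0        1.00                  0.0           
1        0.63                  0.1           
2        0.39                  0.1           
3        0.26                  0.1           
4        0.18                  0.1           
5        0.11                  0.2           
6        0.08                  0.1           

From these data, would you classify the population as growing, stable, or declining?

R0 = Σ lx·mx = 0 + 0.063 + 0.039 + 0.026 + 0.018 + 0.022 + 0.008 = 0.176
R0 < 1, so the population is declining.

declining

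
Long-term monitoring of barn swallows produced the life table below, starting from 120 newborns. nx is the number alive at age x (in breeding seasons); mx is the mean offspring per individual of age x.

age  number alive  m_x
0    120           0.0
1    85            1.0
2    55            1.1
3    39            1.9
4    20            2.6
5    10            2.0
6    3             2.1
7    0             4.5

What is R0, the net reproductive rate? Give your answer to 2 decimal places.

lx = nx/n0 = nx/120: 1, 0.70833…, 0.45833…, 0.325, 0.16667…, 0.08333…, 0.025, 0
lx·mx by age: 0, 0.708333…, 0.504167…, 0.6175, 0.433333…, 0.166667…, 0.0525, 0
R0 = Σ lx·mx = 2.4825… → 2.48

2.48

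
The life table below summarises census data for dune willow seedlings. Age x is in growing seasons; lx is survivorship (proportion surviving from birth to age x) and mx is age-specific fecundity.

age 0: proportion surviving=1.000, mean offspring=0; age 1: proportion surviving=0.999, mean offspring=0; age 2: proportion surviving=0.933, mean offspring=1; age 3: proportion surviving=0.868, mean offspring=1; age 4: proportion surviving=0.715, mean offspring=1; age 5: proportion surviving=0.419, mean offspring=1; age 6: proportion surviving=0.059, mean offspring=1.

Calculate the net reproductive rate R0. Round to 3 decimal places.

2.994

lx·mx by age: 0, 0, 0.933, 0.868, 0.715, 0.419, 0.059
R0 = Σ lx·mx = 2.994 → 2.994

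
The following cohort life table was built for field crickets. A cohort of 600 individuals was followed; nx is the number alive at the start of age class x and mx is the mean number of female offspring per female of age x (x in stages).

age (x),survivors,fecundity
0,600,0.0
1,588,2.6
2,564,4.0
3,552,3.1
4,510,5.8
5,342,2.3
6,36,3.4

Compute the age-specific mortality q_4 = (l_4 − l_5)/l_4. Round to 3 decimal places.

lx = nx/n0 = nx/600: 1, 0.98, 0.94, 0.92, 0.85, 0.57, 0.06
q_4 = (l_4 − l_5) / l_4 = (0.85 − 0.57) / 0.85
     = 0.28 / 0.85 = 0.329412… → 0.329

0.329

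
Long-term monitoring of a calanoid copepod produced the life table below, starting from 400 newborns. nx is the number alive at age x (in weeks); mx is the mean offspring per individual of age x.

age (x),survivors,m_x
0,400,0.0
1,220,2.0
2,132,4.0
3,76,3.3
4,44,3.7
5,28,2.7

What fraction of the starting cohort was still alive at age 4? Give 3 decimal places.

0.110

l_4 = n_4/n_0 = 44/400 = 0.11 → 0.110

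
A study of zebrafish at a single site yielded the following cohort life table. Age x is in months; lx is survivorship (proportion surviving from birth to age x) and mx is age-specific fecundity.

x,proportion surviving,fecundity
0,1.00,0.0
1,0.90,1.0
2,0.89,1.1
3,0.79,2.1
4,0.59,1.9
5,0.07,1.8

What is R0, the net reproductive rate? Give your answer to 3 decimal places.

4.785

lx·mx by age: 0, 0.9, 0.979, 1.659, 1.121, 0.126
R0 = Σ lx·mx = 4.785 → 4.785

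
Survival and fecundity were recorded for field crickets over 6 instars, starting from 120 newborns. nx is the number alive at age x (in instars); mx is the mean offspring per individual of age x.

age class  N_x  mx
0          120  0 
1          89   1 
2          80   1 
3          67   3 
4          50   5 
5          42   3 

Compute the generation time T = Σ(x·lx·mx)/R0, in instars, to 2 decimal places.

lx = nx/n0 = nx/120: 1, 0.74167…, 0.66667…, 0.55833…, 0.41667…, 0.35
lx·mx: 0, 0.741667…, 0.666667…, 1.675…, 2.083333…, 1.05 → R0 = 6.216667…
x·lx·mx: 0, 0.741667…, 1.333333…, 5.025…, 8.333333…, 5.25 → Σ = 20.683333…
T = 20.683333… / 6.216667… = 3.327078… → 3.33

3.33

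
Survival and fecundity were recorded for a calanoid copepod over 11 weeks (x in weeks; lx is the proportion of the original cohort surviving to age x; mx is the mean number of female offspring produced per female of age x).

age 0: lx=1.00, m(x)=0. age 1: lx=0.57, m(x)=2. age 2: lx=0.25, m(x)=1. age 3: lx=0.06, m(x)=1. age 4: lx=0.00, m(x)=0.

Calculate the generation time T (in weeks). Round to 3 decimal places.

1.255

lx·mx: 0, 1.14, 0.25, 0.06, 0 → R0 = 1.45
x·lx·mx: 0, 1.14, 0.5, 0.18, 0 → Σ = 1.82
T = 1.82 / 1.45 = 1.255172… → 1.255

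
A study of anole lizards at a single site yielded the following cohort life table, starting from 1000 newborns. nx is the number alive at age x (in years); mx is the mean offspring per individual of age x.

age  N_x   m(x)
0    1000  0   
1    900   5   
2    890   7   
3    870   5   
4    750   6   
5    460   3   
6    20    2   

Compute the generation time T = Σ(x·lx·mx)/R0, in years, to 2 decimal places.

2.63

lx = nx/n0 = nx/1000: 1, 0.9, 0.89, 0.87, 0.75, 0.46, 0.02
lx·mx: 0, 4.5, 6.23, 4.35, 4.5, 1.38, 0.04 → R0 = 21
x·lx·mx: 0, 4.5, 12.46, 13.05, 18, 6.9, 0.24 → Σ = 55.15
T = 55.15 / 21 = 2.62619… → 2.63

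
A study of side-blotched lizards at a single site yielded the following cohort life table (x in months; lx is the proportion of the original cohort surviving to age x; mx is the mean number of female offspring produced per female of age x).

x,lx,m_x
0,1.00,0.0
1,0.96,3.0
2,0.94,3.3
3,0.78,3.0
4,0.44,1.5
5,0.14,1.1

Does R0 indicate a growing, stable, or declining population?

growing

R0 = Σ lx·mx = 0 + 2.88 + 3.102 + 2.34 + 0.66 + 0.154 = 9.136
R0 > 1, so the population is growing.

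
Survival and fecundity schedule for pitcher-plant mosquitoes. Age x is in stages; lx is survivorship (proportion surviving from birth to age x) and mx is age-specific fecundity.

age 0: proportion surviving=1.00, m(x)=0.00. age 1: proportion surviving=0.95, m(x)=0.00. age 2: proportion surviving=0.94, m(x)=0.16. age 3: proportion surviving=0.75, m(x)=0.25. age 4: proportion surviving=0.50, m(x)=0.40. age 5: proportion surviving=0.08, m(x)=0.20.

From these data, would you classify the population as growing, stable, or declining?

R0 = Σ lx·mx = 0 + 0 + 0.1504 + 0.1875 + 0.2 + 0.016 = 0.5539
R0 < 1, so the population is declining.

declining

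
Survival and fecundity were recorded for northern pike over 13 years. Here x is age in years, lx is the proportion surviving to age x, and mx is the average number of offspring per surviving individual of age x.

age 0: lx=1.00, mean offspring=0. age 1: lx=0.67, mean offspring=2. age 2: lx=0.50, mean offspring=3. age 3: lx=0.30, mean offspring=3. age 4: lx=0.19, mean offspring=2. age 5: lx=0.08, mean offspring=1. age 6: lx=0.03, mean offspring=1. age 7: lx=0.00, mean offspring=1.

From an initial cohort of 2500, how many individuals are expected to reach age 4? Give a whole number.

Expected survivors = N0 · l_4 = 2500 × 0.19 = 475 → 475

475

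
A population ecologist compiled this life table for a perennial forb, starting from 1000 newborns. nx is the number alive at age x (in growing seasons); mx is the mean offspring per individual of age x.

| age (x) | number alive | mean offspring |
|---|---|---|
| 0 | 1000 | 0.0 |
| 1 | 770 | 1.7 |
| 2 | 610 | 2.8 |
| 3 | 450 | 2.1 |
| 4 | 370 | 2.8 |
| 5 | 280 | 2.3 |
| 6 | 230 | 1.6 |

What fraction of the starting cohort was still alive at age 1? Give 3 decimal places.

l_1 = n_1/n_0 = 770/1000 = 0.77 → 0.770

0.770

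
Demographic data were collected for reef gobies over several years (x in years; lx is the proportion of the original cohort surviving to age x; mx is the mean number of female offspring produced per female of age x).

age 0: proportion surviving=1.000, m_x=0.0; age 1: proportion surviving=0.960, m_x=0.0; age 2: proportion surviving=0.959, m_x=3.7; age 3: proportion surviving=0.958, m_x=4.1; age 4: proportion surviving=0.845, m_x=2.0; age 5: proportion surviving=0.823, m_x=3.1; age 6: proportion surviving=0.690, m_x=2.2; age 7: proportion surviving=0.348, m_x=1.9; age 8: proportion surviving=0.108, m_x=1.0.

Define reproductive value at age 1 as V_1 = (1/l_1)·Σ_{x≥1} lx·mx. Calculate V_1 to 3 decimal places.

14.588

lx·mx for x ≥ 1: 0, 3.5483, 3.9278, 1.69, 2.5513, 1.518, 0.6612, 0.108 → sum = 14.0046
V_1 = 14.0046 / l_1 = 14.0046 / 0.96 = 14.588125 → 14.588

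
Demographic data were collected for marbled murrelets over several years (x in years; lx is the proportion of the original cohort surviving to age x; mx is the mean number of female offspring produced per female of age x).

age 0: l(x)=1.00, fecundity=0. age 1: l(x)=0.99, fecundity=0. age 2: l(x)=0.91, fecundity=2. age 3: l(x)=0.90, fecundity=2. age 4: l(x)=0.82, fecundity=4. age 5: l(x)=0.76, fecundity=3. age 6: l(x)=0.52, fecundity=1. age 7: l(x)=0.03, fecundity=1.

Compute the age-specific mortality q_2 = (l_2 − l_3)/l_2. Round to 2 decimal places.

q_2 = (l_2 − l_3) / l_2 = (0.91 − 0.9) / 0.91
     = 0.01 / 0.91 = 0.010989… → 0.01

0.01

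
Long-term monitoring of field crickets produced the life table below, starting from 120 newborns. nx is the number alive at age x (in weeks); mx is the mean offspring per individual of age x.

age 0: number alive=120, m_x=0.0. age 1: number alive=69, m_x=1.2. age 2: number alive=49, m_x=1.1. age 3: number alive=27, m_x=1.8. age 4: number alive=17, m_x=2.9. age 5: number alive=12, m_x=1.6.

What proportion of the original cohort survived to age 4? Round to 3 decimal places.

0.142

l_4 = n_4/n_0 = 17/120 = 0.141667… → 0.142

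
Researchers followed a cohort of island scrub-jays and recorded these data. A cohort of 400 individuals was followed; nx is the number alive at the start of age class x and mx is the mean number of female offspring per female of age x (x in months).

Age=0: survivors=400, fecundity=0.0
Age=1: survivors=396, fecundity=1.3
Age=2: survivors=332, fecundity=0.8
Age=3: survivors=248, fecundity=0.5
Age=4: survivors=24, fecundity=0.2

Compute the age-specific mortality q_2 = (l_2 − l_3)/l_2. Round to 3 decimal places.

lx = nx/n0 = nx/400: 1, 0.99, 0.83, 0.62, 0.06
q_2 = (l_2 − l_3) / l_2 = (0.83 − 0.62) / 0.83
     = 0.21 / 0.83 = 0.253012… → 0.253

0.253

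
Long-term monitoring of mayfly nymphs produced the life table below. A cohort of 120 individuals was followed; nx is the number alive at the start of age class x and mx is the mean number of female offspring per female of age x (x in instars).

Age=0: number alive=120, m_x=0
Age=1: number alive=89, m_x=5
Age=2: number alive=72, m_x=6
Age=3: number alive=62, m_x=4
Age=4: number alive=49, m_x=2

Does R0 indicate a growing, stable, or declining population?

lx = nx/n0 = nx/120: 1, 0.74167…, 0.6, 0.51667…, 0.40833…
R0 = Σ lx·mx = 0 + 3.708333… + 3.6 + 2.066667… + 0.816667… = 10.191667…
R0 > 1, so the population is growing.

growing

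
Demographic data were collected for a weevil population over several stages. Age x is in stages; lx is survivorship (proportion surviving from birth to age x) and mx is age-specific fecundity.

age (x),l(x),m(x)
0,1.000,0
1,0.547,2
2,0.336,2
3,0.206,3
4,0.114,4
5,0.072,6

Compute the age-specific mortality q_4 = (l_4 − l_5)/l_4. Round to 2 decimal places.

0.37

q_4 = (l_4 − l_5) / l_4 = (0.114 − 0.072) / 0.114
     = 0.042 / 0.114 = 0.368421… → 0.37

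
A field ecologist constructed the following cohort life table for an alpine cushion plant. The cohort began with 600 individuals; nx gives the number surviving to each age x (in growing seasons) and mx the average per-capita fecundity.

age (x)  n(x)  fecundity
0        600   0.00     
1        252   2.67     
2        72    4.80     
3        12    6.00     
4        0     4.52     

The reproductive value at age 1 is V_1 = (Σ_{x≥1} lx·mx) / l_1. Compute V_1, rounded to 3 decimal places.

4.327

lx = nx/n0 = nx/600: 1, 0.42, 0.12, 0.02, 0
lx·mx for x ≥ 1: 1.1214, 0.576, 0.12, 0 → sum = 1.8174
V_1 = 1.8174 / l_1 = 1.8174 / 0.42 = 4.327143… → 4.327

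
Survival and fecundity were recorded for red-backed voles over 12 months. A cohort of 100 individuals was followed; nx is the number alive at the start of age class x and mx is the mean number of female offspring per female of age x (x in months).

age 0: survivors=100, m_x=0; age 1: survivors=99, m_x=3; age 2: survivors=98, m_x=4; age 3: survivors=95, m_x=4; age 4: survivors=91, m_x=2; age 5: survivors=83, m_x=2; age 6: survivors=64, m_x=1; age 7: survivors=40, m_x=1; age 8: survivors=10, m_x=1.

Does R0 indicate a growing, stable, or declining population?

growing

lx = nx/n0 = nx/100: 1, 0.99, 0.98, 0.95, 0.91, 0.83, 0.64, 0.4, 0.1
R0 = Σ lx·mx = 0 + 2.97 + 3.92 + 3.8 + 1.82 + 1.66 + 0.64 + 0.4 + 0.1 = 15.31
R0 > 1, so the population is growing.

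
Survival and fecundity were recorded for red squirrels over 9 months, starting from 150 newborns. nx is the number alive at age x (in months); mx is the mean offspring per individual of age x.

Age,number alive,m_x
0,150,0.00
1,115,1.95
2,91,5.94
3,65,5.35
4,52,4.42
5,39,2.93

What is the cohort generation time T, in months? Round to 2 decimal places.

lx = nx/n0 = nx/150: 1, 0.76667…, 0.60667…, 0.43333…, 0.34667…, 0.26
lx·mx: 0, 1.495…, 3.6036…, 2.318333…, 1.532267…, 0.7618 → R0 = 9.711…
x·lx·mx: 0, 1.495…, 7.2072…, 6.955…, 6.129067…, 3.809 → Σ = 25.595267…
T = 25.595267… / 9.711… = 2.635698… → 2.64

2.64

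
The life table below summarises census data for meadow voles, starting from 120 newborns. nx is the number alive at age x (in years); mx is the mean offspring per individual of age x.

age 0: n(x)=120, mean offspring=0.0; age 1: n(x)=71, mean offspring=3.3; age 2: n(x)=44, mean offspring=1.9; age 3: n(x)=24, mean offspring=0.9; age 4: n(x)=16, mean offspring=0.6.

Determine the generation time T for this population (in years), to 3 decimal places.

1.446

lx = nx/n0 = nx/120: 1, 0.59167…, 0.36667…, 0.2, 0.13333…
lx·mx: 0, 1.9525…, 0.696667…, 0.18, 0.08… → R0 = 2.909167…
x·lx·mx: 0, 1.9525…, 1.393333…, 0.54, 0.32… → Σ = 4.205833…
T = 4.205833… / 2.909167… = 1.445718… → 1.446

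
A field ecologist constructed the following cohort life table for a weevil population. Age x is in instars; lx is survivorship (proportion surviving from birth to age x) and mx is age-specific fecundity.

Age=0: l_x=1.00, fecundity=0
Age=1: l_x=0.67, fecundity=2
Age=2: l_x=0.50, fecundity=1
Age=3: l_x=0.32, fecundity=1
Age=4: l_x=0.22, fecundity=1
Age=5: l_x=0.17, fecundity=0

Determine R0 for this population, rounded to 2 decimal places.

lx·mx by age: 0, 1.34, 0.5, 0.32, 0.22, 0
R0 = Σ lx·mx = 2.38 → 2.38

2.38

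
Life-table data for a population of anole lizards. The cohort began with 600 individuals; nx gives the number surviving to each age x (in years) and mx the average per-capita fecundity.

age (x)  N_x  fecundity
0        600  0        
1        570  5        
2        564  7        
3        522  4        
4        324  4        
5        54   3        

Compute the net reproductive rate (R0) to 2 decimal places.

lx = nx/n0 = nx/600: 1, 0.95, 0.94, 0.87, 0.54, 0.09
lx·mx by age: 0, 4.75, 6.58, 3.48, 2.16, 0.27
R0 = Σ lx·mx = 17.24 → 17.24

17.24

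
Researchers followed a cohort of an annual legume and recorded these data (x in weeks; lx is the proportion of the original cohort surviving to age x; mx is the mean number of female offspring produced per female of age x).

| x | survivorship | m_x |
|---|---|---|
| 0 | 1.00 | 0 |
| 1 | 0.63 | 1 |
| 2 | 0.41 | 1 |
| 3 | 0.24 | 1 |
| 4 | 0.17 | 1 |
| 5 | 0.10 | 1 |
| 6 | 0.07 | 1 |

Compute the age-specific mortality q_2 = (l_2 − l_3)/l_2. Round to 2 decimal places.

0.41

q_2 = (l_2 − l_3) / l_2 = (0.41 − 0.24) / 0.41
     = 0.17 / 0.41 = 0.414634… → 0.41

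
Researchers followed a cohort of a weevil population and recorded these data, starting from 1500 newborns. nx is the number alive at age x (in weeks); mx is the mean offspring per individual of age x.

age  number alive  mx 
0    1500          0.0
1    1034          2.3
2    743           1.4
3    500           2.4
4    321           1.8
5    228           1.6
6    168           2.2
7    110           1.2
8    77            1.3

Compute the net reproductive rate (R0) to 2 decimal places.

lx = nx/n0 = nx/1500: 1, 0.68933…, 0.49533…, 0.33333…, 0.214, 0.152, 0.112, 0.07333…, 0.05133…
lx·mx by age: 0, 1.585467…, 0.693467…, 0.8…, 0.3852, 0.2432, 0.2464, 0.088…, 0.066733…
R0 = Σ lx·mx = 4.108467… → 4.11

4.11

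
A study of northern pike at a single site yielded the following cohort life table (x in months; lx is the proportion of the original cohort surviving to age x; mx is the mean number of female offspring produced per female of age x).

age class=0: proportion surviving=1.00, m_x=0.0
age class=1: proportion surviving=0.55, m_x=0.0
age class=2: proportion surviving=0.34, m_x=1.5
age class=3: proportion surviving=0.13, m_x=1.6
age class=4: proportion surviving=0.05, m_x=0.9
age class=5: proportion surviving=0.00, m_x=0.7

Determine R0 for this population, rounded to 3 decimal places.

lx·mx by age: 0, 0, 0.51, 0.208, 0.045, 0
R0 = Σ lx·mx = 0.763 → 0.763

0.763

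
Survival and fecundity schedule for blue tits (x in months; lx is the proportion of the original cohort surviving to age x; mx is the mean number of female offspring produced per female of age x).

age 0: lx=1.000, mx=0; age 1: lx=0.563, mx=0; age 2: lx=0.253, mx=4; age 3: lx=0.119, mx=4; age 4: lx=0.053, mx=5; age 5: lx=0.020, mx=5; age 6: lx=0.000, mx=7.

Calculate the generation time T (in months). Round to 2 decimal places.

lx·mx: 0, 0, 1.012, 0.476, 0.265, 0.1, 0 → R0 = 1.853
x·lx·mx: 0, 0, 2.024, 1.428, 1.06, 0.5, 0 → Σ = 5.012
T = 5.012 / 1.853 = 2.704803… → 2.70

2.70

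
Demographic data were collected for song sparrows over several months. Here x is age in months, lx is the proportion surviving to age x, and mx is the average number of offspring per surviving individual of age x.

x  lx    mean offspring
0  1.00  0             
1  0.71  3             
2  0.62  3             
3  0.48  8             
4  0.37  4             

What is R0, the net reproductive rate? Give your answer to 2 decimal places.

lx·mx by age: 0, 2.13, 1.86, 3.84, 1.48
R0 = Σ lx·mx = 9.31 → 9.31

9.31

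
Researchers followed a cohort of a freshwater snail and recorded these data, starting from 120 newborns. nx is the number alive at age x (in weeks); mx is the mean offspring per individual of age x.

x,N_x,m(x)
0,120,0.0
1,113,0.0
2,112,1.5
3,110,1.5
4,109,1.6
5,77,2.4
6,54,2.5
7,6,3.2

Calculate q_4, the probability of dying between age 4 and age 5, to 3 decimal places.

lx = nx/n0 = nx/120: 1, 0.94167…, 0.93333…, 0.91667…, 0.90833…, 0.64167…, 0.45, 0.05
q_4 = (l_4 − l_5) / l_4 = (0.908333… − 0.641667…) / 0.908333…
     = 0.266667… / 0.908333… = 0.293578… → 0.294

0.294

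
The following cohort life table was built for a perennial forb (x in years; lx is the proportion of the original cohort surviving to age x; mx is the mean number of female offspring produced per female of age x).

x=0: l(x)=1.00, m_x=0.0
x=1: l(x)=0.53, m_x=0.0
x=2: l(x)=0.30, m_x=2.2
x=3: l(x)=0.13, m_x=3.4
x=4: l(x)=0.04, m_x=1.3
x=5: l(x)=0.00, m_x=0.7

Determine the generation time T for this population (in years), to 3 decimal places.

lx·mx: 0, 0, 0.66, 0.442, 0.052, 0 → R0 = 1.154
x·lx·mx: 0, 0, 1.32, 1.326, 0.208, 0 → Σ = 2.854
T = 2.854 / 1.154 = 2.473137… → 2.473

2.473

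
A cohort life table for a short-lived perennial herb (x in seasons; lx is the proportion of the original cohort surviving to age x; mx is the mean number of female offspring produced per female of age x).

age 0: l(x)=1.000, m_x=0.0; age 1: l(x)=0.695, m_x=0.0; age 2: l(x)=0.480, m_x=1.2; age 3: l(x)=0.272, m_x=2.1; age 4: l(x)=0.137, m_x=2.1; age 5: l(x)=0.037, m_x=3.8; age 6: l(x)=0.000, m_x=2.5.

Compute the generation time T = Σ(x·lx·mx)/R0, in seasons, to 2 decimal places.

3.00

lx·mx: 0, 0, 0.576, 0.5712, 0.2877, 0.1406, 0 → R0 = 1.5755
x·lx·mx: 0, 0, 1.152, 1.7136, 1.1508, 0.703, 0 → Σ = 4.7194
T = 4.7194 / 1.5755 = 2.995493… → 3.00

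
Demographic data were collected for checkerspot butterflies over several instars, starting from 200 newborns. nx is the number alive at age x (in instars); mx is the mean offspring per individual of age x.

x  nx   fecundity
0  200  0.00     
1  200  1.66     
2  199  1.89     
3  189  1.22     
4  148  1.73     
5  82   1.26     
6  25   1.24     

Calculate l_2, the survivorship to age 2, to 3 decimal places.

0.995

l_2 = n_2/n_0 = 199/200 = 0.995 → 0.995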